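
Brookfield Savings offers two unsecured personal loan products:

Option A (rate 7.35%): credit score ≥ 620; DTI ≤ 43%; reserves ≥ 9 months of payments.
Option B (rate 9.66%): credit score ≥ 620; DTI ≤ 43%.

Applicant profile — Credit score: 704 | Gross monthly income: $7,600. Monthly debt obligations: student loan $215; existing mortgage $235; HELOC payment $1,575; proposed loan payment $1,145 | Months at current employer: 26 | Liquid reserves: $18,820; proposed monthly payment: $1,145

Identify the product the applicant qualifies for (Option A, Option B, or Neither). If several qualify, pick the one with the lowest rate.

Option A

Total debts = (215 + 235 + 1,575 + 1,145) = 3,170; DTI = 3,170/7,600 = 41.7%.
Reserves = 18,820/1,145 = 16.4 months.
Option A: score 704 ≥ 620; DTI 41.7% ≤ 43%; reserves 16.4 ≥ 9 mo → qualifies.
Option B: score 704 ≥ 620; DTI 41.7% ≤ 43% → qualifies.
Qualifying: Option A, Option B. Lowest rate is 7.35% → Option A.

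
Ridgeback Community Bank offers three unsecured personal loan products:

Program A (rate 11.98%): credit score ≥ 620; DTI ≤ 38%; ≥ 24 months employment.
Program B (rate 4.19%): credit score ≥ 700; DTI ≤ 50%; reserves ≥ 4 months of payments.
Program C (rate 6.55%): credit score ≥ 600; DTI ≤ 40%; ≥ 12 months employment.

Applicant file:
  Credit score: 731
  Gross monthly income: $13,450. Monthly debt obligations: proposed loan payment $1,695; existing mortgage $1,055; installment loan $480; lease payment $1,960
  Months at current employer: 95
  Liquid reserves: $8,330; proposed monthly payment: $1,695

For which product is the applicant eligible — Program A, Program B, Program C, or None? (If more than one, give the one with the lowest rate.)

Total debts = (1,695 + 1,055 + 480 + 1,960) = 5,190; DTI = 5,190/13,450 = 38.6%.
Reserves = 8,330/1,695 = 4.9 months.
Program A: score 731 ≥ 620; DTI 38.6% > 38%; employment 95 ≥ 24 mo → does not qualify.
Program B: score 731 ≥ 700; DTI 38.6% ≤ 50%; reserves 4.9 ≥ 4 mo → qualifies.
Program C: score 731 ≥ 600; DTI 38.6% ≤ 40%; employment 95 ≥ 12 mo → qualifies.
Qualifying: Program B, Program C. Lowest rate is 4.19% → Program B.

Program B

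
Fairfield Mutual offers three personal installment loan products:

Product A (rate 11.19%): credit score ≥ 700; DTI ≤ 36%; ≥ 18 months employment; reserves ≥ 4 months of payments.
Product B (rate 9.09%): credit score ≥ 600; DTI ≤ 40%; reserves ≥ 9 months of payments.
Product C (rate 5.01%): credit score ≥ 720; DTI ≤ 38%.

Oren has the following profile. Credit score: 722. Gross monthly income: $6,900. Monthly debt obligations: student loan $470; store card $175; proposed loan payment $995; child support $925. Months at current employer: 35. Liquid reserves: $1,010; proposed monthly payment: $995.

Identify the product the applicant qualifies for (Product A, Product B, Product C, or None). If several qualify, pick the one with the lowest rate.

Total debts = (470 + 175 + 995 + 925) = 2,565; DTI = 2,565/6,900 = 37.2%.
Reserves = 1,010/995 = 1.0 months.
Product A: score 722 ≥ 700; DTI 37.2% > 36%; employment 35 ≥ 18 mo; reserves 1.0 < 4 mo → does not qualify.
Product B: score 722 ≥ 600; DTI 37.2% ≤ 40%; reserves 1.0 < 9 mo → does not qualify.
Product C: score 722 ≥ 720; DTI 37.2% ≤ 38% → qualifies.

Product C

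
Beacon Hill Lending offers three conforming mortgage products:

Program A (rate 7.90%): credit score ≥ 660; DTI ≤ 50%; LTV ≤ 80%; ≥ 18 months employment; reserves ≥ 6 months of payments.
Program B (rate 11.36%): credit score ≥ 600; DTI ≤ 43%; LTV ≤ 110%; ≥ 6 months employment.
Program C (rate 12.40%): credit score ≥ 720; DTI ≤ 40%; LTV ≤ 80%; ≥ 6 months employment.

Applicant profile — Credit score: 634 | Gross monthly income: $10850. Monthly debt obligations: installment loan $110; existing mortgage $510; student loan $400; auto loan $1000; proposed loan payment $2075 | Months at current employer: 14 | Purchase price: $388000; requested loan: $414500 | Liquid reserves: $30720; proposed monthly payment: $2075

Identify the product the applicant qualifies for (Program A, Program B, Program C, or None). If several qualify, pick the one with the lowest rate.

Total debts = (110 + 510 + 400 + 1,000 + 2,075) = 4,095; DTI = 4,095/10,850 = 37.7%.
LTV = 414,500/388,000 = 106.8%.
Reserves = 30,720/2,075 = 14.8 months.
Program A: score 634 < 660; DTI 37.7% ≤ 50%; LTV 106.8% > 80%; employment 14 < 18 mo; reserves 14.8 ≥ 6 mo → does not qualify.
Program B: score 634 ≥ 600; DTI 37.7% ≤ 43%; LTV 106.8% ≤ 110%; employment 14 ≥ 6 mo → qualifies.
Program C: score 634 < 720; DTI 37.7% ≤ 40%; LTV 106.8% > 80%; employment 14 ≥ 6 mo → does not qualify.

Program B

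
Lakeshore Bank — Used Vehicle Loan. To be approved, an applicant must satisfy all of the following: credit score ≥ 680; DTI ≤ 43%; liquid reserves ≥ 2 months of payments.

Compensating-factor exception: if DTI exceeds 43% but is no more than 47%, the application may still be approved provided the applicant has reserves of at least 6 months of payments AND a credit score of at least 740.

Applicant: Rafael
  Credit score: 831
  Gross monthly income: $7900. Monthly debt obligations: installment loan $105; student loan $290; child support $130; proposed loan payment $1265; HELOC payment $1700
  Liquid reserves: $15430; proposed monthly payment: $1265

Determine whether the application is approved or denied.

Credit score 831 ≥ 680 (meets base)
Total debts = (105 + 290 + 130 + 1,265 + 1,700) = 3,490. DTI: 3,490 ÷ 7,900 = 44.2%, over the 43% base limit.
Reserves = 15,430/1,265 = 12.2 months ≥ 2
44.2% falls in the override range (43%–47%), so the compensating-factor test applies.
Override check — reserves: 12.2 mo (ok); score: 831 (ok).
Both override conditions satisfied; DTI exception granted.

Approved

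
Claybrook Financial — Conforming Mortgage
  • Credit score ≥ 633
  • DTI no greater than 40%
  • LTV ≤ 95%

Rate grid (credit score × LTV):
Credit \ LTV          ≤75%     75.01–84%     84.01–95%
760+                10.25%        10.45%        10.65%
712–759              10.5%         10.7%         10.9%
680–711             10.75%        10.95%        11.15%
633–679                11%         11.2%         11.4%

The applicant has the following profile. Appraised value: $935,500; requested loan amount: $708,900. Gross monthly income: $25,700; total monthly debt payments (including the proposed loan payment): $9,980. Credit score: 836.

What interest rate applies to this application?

Credit score 836 ≥ 633; DTI = 9,980/25,700 = 38.8% ≤ 40%
Loan-to-value = 708,900/935,500 = 75.8% — pass (95% max)
Credit 836 → row 760+; LTV 75.8% → column 75.01–84%. Grid cell → 10.45%.

10.45%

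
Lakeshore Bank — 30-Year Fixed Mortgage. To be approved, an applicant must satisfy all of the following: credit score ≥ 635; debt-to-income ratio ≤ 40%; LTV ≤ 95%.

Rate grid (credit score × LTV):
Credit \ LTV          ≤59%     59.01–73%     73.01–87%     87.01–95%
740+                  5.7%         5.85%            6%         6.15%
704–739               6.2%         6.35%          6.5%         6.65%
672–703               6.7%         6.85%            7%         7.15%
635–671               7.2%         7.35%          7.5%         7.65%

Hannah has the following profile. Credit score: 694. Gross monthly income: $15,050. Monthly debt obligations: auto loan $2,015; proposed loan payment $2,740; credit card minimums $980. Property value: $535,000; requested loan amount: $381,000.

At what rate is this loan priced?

Credit score 694 ≥ 635; Total monthly debts = (2,015 + 2,740 + 980) = 5,735. Debt-to-income = 5,735/15,050 = 38.1% — meets 40% limit
LTV = 381,000/535,000 = 71.2% ≤ 95%
Score 694 is in the 672–703 band; LTV 71.2% is in the 59.01–73% band → 6.85%.

6.85%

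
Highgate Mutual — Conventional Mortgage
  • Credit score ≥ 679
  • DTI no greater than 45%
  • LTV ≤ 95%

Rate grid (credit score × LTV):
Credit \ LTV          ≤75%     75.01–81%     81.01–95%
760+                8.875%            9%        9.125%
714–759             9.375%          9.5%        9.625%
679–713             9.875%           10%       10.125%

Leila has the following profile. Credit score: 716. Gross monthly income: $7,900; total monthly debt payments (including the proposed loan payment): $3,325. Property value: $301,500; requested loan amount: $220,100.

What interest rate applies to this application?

Credit score 716 ≥ 679; Debt-to-income = 3,325/7,900 = 42.1% — meets 45% limit
LTV: 220,100 ÷ 301,500 = 73%, within 95% cap
Score 716 is in the 714–759 band; LTV 73% is in the ≤75% band → 9.375%.

9.375%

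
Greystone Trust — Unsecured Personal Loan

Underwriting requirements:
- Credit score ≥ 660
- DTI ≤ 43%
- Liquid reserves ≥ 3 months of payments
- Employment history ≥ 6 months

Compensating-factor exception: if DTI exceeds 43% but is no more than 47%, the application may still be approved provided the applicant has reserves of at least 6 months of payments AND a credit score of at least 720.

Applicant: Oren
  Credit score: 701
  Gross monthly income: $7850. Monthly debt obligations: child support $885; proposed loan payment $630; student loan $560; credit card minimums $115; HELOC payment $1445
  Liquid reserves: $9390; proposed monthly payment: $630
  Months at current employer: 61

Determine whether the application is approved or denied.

Denied

Credit score 701 ≥ 660 (meets base)
Total debts = (885 + 630 + 560 + 115 + 1,445) = 3,635. DTI = 3,635/7,850 = 46.3% > 43% — standard DTI limit exceeded.
Liquid reserves cover 9,390/630 = 14.9 months — ≥ 3 required
Employment 61 ≥ 6 months
46.3% falls in the override range (43%–47%), so the compensating-factor test applies.
Reserves 14.9 ≥ 6 months; credit score 701 < 720.
Override conditions not both satisfied; exception does not apply.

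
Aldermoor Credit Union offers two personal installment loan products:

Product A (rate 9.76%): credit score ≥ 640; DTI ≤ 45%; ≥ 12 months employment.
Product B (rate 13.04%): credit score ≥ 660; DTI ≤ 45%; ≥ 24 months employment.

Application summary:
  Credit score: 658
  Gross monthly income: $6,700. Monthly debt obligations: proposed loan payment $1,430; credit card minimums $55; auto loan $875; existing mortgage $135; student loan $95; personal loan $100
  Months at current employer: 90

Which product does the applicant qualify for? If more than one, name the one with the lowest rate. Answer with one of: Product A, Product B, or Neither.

Product A

Total debts = (1,430 + 55 + 875 + 135 + 95 + 100) = 2,690; DTI = 2,690/6,700 = 40.1%.
Product A: score 658 ≥ 640; DTI 40.1% ≤ 45%; employment 90 ≥ 12 mo → qualifies.
Product B: score 658 < 660; DTI 40.1% ≤ 45%; employment 90 ≥ 24 mo → does not qualify.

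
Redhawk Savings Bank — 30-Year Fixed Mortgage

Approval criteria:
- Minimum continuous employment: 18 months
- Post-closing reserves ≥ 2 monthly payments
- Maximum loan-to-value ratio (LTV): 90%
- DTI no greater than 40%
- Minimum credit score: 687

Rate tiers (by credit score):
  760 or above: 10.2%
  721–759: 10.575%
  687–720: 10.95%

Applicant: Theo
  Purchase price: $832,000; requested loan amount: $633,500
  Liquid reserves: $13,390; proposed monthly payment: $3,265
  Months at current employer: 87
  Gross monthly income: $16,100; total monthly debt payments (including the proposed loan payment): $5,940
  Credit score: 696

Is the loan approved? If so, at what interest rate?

Credit score 696 ≥ 687 (meets minimum)
DTI = 5,940/16,100 = 36.9% ≤ 40%
LTV = 633,500/832,000 = 76.1% ≤ 90%
Liquid reserves cover 13,390/3,265 = 4.1 months — ≥ 2 required
Employment 87 ≥ 18 months
All requirements met. Score 696 falls in the 687–720 tier → 10.95%.

Approved at 10.95%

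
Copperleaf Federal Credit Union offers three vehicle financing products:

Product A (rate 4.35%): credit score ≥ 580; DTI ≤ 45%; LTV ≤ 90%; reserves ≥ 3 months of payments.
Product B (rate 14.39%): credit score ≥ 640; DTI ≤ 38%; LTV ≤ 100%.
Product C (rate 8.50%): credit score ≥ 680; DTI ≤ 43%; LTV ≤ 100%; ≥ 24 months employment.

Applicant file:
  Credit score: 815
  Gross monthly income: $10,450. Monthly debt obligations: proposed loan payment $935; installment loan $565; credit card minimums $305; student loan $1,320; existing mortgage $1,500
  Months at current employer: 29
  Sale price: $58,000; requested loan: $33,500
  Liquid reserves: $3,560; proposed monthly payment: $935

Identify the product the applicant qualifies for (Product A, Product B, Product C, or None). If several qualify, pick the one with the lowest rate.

Product A

Total debts = (935 + 565 + 305 + 1,320 + 1,500) = 4,625; DTI = 4,625/10,450 = 44.3%.
LTV = 33,500/58,000 = 57.8%.
Reserves = 3,560/935 = 3.8 months.
Product A: score 815 ≥ 580; DTI 44.3% ≤ 45%; LTV 57.8% ≤ 90%; reserves 3.8 ≥ 3 mo → qualifies.
Product B: score 815 ≥ 640; DTI 44.3% > 38%; LTV 57.8% ≤ 100% → does not qualify.
Product C: score 815 ≥ 680; DTI 44.3% > 43%; LTV 57.8% ≤ 100%; employment 29 ≥ 24 mo → does not qualify.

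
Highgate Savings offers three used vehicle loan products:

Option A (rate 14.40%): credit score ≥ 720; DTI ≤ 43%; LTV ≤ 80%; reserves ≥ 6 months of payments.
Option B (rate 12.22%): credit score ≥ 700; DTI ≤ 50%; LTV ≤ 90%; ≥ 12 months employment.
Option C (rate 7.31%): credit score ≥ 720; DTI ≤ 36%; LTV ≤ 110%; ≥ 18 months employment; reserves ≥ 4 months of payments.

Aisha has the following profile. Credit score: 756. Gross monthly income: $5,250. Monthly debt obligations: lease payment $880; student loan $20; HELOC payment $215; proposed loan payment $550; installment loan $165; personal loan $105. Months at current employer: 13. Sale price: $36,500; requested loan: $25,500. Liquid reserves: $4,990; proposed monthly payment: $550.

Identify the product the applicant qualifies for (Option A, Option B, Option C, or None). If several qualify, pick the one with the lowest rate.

Total debts = (880 + 20 + 215 + 550 + 165 + 105) = 1,935; DTI = 1,935/5,250 = 36.9%.
LTV = 25,500/36,500 = 69.9%.
Reserves = 4,990/550 = 9.1 months.
Option A: score 756 ≥ 720; DTI 36.9% ≤ 43%; LTV 69.9% ≤ 80%; reserves 9.1 ≥ 6 mo → qualifies.
Option B: score 756 ≥ 700; DTI 36.9% ≤ 50%; LTV 69.9% ≤ 90%; employment 13 ≥ 12 mo → qualifies.
Option C: score 756 ≥ 720; DTI 36.9% > 36%; LTV 69.9% ≤ 110%; employment 13 < 18 mo; reserves 9.1 ≥ 4 mo → does not qualify.
Qualifying: Option A, Option B. Lowest rate is 12.22% → Option B.

Option B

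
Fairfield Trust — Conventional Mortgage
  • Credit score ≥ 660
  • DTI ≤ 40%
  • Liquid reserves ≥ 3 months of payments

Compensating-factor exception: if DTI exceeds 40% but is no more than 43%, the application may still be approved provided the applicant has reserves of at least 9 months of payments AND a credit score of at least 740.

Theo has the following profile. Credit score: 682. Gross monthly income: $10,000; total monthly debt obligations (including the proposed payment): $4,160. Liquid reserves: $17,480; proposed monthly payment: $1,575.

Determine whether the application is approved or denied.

Denied

Credit score 682 ≥ 660 (meets base)
DTI = 4,160/10,000 = 41.6% > 40% — standard DTI limit exceeded.
Reserves: 17,480 ÷ 1,575 = 11.1 months (meets 3-month minimum)
DTI 41.6% is within the 40%–43% exception band; checking compensating factors.
Override check — reserves: 11.1 mo (ok); score: 682 (below 740).
Compensating-factor requirement not fully met.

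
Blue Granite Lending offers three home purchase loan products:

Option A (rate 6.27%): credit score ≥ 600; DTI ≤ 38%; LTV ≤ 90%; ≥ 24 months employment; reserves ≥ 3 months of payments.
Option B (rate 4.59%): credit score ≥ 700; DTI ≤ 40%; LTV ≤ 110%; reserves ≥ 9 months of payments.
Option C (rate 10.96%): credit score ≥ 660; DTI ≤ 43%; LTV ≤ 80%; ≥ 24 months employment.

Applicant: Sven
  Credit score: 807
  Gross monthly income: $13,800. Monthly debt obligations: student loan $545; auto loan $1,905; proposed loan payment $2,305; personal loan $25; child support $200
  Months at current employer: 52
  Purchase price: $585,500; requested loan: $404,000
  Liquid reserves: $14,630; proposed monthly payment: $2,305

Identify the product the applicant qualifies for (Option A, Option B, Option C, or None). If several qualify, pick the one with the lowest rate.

Total debts = (545 + 1,905 + 2,305 + 25 + 200) = 4,980; DTI = 4,980/13,800 = 36.1%.
LTV = 404,000/585,500 = 69%.
Reserves = 14,630/2,305 = 6.3 months.
Option A: score 807 ≥ 600; DTI 36.1% ≤ 38%; LTV 69% ≤ 90%; employment 52 ≥ 24 mo; reserves 6.3 ≥ 3 mo → qualifies.
Option B: score 807 ≥ 700; DTI 36.1% ≤ 40%; LTV 69% ≤ 110%; reserves 6.3 < 9 mo → does not qualify.
Option C: score 807 ≥ 660; DTI 36.1% ≤ 43%; LTV 69% ≤ 80%; employment 52 ≥ 24 mo → qualifies.
Qualifying: Option A, Option C. Lowest rate is 6.27% → Option A.

Option A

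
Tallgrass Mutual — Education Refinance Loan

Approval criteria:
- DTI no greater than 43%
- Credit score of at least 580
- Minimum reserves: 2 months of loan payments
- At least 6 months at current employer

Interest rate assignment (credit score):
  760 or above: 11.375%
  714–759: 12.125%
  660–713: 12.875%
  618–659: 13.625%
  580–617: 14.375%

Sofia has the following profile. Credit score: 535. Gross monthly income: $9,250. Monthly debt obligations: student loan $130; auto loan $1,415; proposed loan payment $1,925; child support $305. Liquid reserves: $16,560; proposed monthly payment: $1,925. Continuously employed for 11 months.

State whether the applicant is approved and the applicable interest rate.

Denied

Credit score 535 < 580 (below minimum)
Total monthly debts = (130 + 1,415 + 1,925 + 305) = 3,775. DTI: 3,775 ÷ 9,250 = 40.8%, within the 43% cap
Employment 11 ≥ 6 months
Reserves: 16,560 ÷ 1,925 = 8.6 months (meets 2-month minimum)
Not all requirements met → denied.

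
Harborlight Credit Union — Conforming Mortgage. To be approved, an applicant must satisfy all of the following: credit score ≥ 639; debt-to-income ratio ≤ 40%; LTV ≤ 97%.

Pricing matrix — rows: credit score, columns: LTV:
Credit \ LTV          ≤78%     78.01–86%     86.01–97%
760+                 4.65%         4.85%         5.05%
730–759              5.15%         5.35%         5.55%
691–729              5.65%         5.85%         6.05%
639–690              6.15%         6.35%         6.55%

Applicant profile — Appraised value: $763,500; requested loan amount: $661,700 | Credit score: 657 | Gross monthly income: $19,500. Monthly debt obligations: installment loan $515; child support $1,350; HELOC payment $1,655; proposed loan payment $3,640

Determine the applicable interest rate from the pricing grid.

6.55%

Credit score 657 ≥ 639; Total monthly debts = (515 + 1,350 + 1,655 + 3,640) = 7,160. DTI = 7,160/19,500 = 36.7% ≤ 40%
LTV: 661,700 ÷ 763,500 = 86.7%, within 97% cap
Score 657 is in the 639–690 band; LTV 86.7% is in the 86.01–97% band → 6.55%.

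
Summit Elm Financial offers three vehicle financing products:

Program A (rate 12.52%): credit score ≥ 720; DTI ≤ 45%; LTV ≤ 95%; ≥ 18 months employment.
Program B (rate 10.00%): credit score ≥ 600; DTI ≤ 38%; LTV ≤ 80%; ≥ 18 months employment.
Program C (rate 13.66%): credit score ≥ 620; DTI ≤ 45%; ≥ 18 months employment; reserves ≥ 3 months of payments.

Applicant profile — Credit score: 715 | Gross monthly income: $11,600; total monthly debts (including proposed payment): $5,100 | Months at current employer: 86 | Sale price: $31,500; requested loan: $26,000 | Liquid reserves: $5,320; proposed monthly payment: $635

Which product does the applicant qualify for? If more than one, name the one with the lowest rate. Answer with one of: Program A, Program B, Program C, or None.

DTI = 5,100/11,600 = 44%.
LTV = 26,000/31,500 = 82.5%.
Reserves = 5,320/635 = 8.4 months.
Program A: score 715 < 720; DTI 44% ≤ 45%; LTV 82.5% ≤ 95%; employment 86 ≥ 18 mo → does not qualify.
Program B: score 715 ≥ 600; DTI 44% > 38%; LTV 82.5% > 80%; employment 86 ≥ 18 mo → does not qualify.
Program C: score 715 ≥ 620; DTI 44% ≤ 45%; employment 86 ≥ 18 mo; reserves 8.4 ≥ 3 mo → qualifies.

Program C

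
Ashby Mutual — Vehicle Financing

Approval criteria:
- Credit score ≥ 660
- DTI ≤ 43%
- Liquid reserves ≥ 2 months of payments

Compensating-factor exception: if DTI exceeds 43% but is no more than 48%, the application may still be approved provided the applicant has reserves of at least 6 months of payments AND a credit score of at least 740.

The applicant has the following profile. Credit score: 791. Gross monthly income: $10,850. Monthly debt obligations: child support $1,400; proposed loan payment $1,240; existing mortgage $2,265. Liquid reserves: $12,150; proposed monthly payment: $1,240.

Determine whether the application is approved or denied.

Approved

Credit score 791 ≥ 660 (meets base)
Total debts = (1,400 + 1,240 + 2,265) = 4,905. DTI = 4,905/10,850 = 45.2% > 43% — standard DTI limit exceeded.
Liquid reserves cover 12,150/1,240 = 9.8 months — ≥ 2 required
45.2% falls in the override range (43%–48%), so the compensating-factor test applies.
Reserves 9.8 ≥ 6 months; credit score 791 ≥ 740.
Both override conditions satisfied; DTI exception granted.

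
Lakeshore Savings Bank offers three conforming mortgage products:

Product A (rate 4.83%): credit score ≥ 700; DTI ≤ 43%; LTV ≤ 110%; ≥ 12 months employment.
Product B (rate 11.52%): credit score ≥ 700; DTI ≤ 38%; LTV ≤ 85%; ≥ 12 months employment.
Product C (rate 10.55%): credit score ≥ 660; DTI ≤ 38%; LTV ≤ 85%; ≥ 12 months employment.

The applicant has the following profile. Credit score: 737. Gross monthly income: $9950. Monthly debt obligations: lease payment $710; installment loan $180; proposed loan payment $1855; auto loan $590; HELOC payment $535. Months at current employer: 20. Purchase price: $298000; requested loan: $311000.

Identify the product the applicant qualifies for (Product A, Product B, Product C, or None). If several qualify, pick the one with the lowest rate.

Total debts = (710 + 180 + 1,855 + 590 + 535) = 3,870; DTI = 3,870/9,950 = 38.9%.
LTV = 311,000/298,000 = 104.4%.
Product A: score 737 ≥ 700; DTI 38.9% ≤ 43%; LTV 104.4% ≤ 110%; employment 20 ≥ 12 mo → qualifies.
Product B: score 737 ≥ 700; DTI 38.9% > 38%; LTV 104.4% > 85%; employment 20 ≥ 12 mo → does not qualify.
Product C: score 737 ≥ 660; DTI 38.9% > 38%; LTV 104.4% > 85%; employment 20 ≥ 12 mo → does not qualify.

Product A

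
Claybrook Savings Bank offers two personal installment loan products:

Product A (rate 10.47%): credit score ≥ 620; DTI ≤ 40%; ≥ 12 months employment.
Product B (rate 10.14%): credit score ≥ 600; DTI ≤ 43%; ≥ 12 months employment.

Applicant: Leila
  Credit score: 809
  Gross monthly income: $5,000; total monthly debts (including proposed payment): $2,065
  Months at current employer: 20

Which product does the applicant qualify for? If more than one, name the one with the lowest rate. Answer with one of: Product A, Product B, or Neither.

DTI = 2,065/5,000 = 41.3%.
Product A: score 809 ≥ 620; DTI 41.3% > 40%; employment 20 ≥ 12 mo → does not qualify.
Product B: score 809 ≥ 600; DTI 41.3% ≤ 43%; employment 20 ≥ 12 mo → qualifies.

Product B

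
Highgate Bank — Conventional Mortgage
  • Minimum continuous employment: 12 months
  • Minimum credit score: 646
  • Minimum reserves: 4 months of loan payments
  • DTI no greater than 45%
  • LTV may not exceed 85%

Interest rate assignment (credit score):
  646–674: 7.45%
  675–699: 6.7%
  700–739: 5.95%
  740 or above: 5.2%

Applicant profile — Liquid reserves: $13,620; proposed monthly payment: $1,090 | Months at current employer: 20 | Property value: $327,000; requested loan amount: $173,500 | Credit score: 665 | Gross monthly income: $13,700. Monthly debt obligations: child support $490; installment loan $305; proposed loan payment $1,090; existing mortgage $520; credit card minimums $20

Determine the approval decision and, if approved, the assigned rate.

Credit score 665 ≥ 646 (meets minimum)
Total monthly debts = (490 + 305 + 1,090 + 520 + 20) = 2,425. Debt-to-income = 2,425/13,700 = 17.7% — meets 45% limit
Reserves: 13,620 ÷ 1,090 = 12.5 months (meets 4-month minimum)
Employment 20 ≥ 12 months
LTV = 173,500/327,000 = 53.1% ≤ 85%
All requirements met. Score 665 falls in the 646–674 tier → 7.45%.

Approved at 7.45%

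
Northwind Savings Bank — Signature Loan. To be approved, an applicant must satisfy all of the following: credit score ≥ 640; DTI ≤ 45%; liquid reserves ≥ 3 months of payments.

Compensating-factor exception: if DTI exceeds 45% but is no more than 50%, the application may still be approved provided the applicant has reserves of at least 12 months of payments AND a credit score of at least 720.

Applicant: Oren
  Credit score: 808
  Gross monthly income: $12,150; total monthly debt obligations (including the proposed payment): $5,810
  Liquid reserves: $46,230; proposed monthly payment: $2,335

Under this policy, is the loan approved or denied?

Approved

Credit score 808 ≥ 640 (meets base)
DTI: 5,810 ÷ 12,150 = 47.8%, over the 45% base limit.
Liquid reserves cover 46,230/2,335 = 19.8 months — ≥ 3 required
DTI 47.8% is within the 45%–50% exception band; checking compensating factors.
Override check — reserves: 19.8 mo (ok); score: 808 (ok).
Both compensating conditions met → exception applies.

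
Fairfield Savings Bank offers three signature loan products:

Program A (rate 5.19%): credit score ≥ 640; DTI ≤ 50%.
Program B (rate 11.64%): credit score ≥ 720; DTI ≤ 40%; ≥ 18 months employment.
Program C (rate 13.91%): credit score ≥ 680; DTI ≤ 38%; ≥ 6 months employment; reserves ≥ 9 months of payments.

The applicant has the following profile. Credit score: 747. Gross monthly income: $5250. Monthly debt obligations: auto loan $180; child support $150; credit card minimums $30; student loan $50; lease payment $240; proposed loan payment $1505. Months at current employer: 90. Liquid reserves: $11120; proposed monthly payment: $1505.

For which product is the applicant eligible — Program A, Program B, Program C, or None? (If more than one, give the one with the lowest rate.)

Program A

Total debts = (180 + 150 + 30 + 50 + 240 + 1,505) = 2,155; DTI = 2,155/5,250 = 41%.
Reserves = 11,120/1,505 = 7.4 months.
Program A: score 747 ≥ 640; DTI 41% ≤ 50% → qualifies.
Program B: score 747 ≥ 720; DTI 41% > 40%; employment 90 ≥ 18 mo → does not qualify.
Program C: score 747 ≥ 680; DTI 41% > 38%; employment 90 ≥ 6 mo; reserves 7.4 < 9 mo → does not qualify.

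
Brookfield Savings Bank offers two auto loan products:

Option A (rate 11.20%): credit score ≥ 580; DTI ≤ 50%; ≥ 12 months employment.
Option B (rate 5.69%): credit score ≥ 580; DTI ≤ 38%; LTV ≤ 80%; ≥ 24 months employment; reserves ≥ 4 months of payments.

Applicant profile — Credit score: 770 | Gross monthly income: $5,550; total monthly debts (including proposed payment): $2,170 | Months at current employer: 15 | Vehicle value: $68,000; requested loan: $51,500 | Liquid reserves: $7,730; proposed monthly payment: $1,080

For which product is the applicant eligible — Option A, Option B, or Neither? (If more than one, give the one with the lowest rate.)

DTI = 2,170/5,550 = 39.1%.
LTV = 51,500/68,000 = 75.7%.
Reserves = 7,730/1,080 = 7.2 months.
Option A: score 770 ≥ 580; DTI 39.1% ≤ 50%; employment 15 ≥ 12 mo → qualifies.
Option B: score 770 ≥ 580; DTI 39.1% > 38%; LTV 75.7% ≤ 80%; employment 15 < 24 mo; reserves 7.2 ≥ 4 mo → does not qualify.

Option A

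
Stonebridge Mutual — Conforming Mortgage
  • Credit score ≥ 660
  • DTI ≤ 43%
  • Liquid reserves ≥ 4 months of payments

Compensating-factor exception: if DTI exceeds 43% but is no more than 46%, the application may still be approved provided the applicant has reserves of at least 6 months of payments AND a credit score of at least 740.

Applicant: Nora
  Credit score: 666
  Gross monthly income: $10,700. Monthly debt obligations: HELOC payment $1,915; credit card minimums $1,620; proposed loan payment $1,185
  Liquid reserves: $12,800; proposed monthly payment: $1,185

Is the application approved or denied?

Denied

Credit score 666 ≥ 660 (meets base)
Total debts = (1,915 + 1,620 + 1,185) = 4,720. DTI = 4,720/10,700 = 44.1% > 43% — standard DTI limit exceeded.
Reserves: 12,800 ÷ 1,185 = 10.8 months (meets 4-month minimum)
DTI 44.1% is within the 43%–46% exception band; checking compensating factors.
Override check — reserves: 10.8 mo (ok); score: 666 (below 740).
Override conditions not both satisfied; exception does not apply.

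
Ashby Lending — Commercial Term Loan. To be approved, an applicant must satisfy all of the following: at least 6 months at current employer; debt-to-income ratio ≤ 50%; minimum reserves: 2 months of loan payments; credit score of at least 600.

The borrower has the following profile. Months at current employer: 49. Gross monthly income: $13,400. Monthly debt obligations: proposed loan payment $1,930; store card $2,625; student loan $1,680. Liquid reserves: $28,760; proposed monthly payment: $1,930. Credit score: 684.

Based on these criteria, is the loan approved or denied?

Approved

Employment 49 ≥ 6 months
Total monthly debts = (1,930 + 2,625 + 1,680) = 6,235. DTI: 6,235 ÷ 13,400 = 46.5%, within the 50% cap
Liquid reserves cover 28,760/1,930 = 14.9 months — ≥ 2 required
Credit score 684 ≥ 600 (meets)
All criteria satisfied.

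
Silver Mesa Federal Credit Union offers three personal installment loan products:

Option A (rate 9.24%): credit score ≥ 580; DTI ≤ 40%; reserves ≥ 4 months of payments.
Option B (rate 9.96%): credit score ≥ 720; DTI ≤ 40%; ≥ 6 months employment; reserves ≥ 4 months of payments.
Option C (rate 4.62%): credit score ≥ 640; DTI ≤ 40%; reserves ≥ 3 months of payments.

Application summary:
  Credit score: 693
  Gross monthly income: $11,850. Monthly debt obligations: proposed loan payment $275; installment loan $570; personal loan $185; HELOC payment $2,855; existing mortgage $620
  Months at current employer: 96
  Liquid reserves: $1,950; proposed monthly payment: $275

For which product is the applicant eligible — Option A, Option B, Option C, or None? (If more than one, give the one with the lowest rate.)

Option C

Total debts = (275 + 570 + 185 + 2,855 + 620) = 4,505; DTI = 4,505/11,850 = 38%.
Reserves = 1,950/275 = 7.1 months.
Option A: score 693 ≥ 580; DTI 38% ≤ 40%; reserves 7.1 ≥ 4 mo → qualifies.
Option B: score 693 < 720; DTI 38% ≤ 40%; employment 96 ≥ 6 mo; reserves 7.1 ≥ 4 mo → does not qualify.
Option C: score 693 ≥ 640; DTI 38% ≤ 40%; reserves 7.1 ≥ 3 mo → qualifies.
Qualifying: Option A, Option C. Lowest rate is 4.62% → Option C.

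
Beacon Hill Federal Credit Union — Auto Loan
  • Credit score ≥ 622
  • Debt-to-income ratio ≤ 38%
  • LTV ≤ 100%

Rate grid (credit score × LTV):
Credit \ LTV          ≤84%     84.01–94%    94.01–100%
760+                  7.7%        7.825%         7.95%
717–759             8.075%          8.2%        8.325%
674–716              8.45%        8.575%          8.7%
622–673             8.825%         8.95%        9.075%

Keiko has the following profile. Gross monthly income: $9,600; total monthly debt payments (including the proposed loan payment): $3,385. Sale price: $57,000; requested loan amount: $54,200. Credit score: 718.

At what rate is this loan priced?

8.325%

Credit score 718 ≥ 622; Debt-to-income = 3,385/9,600 = 35.3% — meets 38% limit
LTV = 54,200/57,000 = 95.1% ≤ 100%
Credit 718 → row 717–759; LTV 95.1% → column 94.01–100%. Grid cell → 8.325%.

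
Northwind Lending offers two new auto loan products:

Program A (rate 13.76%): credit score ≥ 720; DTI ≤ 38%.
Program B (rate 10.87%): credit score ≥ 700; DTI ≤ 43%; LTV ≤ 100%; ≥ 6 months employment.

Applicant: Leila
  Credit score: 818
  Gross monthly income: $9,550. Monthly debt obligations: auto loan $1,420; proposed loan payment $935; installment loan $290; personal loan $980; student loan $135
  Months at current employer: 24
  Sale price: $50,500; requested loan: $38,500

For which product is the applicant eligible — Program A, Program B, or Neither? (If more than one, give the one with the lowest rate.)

Program B

Total debts = (1,420 + 935 + 290 + 980 + 135) = 3,760; DTI = 3,760/9,550 = 39.4%.
LTV = 38,500/50,500 = 76.2%.
Program A: score 818 ≥ 720; DTI 39.4% > 38% → does not qualify.
Program B: score 818 ≥ 700; DTI 39.4% ≤ 43%; LTV 76.2% ≤ 100%; employment 24 ≥ 6 mo → qualifies.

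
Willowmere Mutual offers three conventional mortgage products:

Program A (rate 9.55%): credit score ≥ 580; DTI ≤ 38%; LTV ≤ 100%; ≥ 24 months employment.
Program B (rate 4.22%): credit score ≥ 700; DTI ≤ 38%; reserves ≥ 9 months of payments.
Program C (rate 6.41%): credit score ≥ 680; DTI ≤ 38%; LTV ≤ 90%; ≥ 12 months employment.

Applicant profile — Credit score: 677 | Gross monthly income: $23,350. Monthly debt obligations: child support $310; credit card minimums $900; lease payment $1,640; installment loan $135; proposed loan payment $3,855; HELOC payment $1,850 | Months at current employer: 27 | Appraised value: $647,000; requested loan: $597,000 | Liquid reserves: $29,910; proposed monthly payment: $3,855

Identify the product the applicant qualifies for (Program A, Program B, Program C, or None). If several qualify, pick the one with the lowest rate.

Program A

Total debts = (310 + 900 + 1,640 + 135 + 3,855 + 1,850) = 8,690; DTI = 8,690/23,350 = 37.2%.
LTV = 597,000/647,000 = 92.3%.
Reserves = 29,910/3,855 = 7.8 months.
Program A: score 677 ≥ 580; DTI 37.2% ≤ 38%; LTV 92.3% ≤ 100%; employment 27 ≥ 24 mo → qualifies.
Program B: score 677 < 700; DTI 37.2% ≤ 38%; reserves 7.8 < 9 mo → does not qualify.
Program C: score 677 < 680; DTI 37.2% ≤ 38%; LTV 92.3% > 90%; employment 27 ≥ 12 mo → does not qualify.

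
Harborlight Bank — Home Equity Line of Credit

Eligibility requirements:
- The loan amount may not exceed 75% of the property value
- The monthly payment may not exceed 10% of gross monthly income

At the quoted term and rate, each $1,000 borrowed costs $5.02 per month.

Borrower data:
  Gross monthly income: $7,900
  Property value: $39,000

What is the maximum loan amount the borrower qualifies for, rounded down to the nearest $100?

Payment cap: 10% × $7,900 = $790/month.
At $5.02 per $1,000, that supports 790/5.02 × 1,000 ≈ $157,370 → $157,300.
LTV cap: 75% × $39,000 = $29,250 → $29,200.
Binding constraint: loan-to-value.

$29,200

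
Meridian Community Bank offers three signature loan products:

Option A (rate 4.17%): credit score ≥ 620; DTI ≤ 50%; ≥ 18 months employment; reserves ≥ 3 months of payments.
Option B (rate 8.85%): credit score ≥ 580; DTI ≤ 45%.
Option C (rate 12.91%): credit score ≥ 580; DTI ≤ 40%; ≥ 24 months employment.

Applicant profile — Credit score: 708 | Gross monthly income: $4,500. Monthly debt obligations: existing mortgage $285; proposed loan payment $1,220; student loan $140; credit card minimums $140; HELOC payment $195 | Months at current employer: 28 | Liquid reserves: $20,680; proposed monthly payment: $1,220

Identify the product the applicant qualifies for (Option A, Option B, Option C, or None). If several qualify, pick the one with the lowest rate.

Option A

Total debts = (285 + 1,220 + 140 + 140 + 195) = 1,980; DTI = 1,980/4,500 = 44%.
Reserves = 20,680/1,220 = 17.0 months.
Option A: score 708 ≥ 620; DTI 44% ≤ 50%; employment 28 ≥ 18 mo; reserves 17.0 ≥ 3 mo → qualifies.
Option B: score 708 ≥ 580; DTI 44% ≤ 45% → qualifies.
Option C: score 708 ≥ 580; DTI 44% > 40%; employment 28 ≥ 24 mo → does not qualify.
Qualifying: Option A, Option B. Lowest rate is 4.17% → Option A.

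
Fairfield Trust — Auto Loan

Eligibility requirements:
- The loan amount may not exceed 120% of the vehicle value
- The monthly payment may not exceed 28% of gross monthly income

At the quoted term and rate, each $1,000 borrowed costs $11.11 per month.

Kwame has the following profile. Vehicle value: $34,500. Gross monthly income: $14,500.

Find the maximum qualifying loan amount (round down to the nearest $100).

$41,400

Payment cap: 28% × $14,500 = $4,060/month.
At $11.11 per $1,000, that supports 4,060/11.11 × 1,000 ≈ $365,436 → $365,400.
LTV cap: 120% × $34,500 = $41,400 → $41,400.
Binding constraint: loan-to-value.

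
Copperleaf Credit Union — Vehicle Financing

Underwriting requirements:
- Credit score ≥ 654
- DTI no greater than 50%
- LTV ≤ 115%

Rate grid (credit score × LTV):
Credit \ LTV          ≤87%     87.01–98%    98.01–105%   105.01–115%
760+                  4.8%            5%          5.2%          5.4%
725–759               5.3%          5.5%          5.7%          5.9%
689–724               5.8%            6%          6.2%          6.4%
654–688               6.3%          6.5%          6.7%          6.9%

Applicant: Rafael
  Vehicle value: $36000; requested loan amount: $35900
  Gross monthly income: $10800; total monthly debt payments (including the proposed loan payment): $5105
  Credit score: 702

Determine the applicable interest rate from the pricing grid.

6.2%

Credit score 702 ≥ 654; Debt-to-income = 5,105/10,800 = 47.3% — meets 50% limit
Loan-to-value = 35,900/36,000 = 99.7% — pass (115% max)
Credit 702 → row 689–724; LTV 99.7% → column 98.01–105%. Grid cell → 6.2%.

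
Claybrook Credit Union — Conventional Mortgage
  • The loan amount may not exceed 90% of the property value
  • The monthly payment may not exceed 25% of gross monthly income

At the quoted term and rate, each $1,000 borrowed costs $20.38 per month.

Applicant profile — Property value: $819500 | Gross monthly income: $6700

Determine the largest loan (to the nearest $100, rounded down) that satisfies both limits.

Payment cap: 25% × $6,700 = $1,675/month.
At $20.38 per $1,000, that supports 1,675/20.38 × 1,000 ≈ $82,188 → $82,100.
LTV cap: 90% × $819,500 = $737,550 → $737,500.
Binding constraint: payment-to-income.

$82,100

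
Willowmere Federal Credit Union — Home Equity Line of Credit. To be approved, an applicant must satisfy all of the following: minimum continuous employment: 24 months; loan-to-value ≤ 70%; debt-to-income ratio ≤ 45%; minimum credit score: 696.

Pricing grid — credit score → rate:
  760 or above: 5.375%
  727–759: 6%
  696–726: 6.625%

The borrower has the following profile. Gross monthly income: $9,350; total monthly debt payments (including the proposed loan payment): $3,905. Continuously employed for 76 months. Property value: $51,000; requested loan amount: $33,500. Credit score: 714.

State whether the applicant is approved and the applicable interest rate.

Approved at 6.625%

Credit score 714 ≥ 696 (meets minimum)
Loan-to-value = 33,500/51,000 = 65.7% — pass (70% max)
DTI: 3,905 ÷ 9,350 = 41.8%, within the 45% cap
Employment 76 ≥ 24 months
All requirements met. Score 714 falls in the 696–726 tier → 6.625%.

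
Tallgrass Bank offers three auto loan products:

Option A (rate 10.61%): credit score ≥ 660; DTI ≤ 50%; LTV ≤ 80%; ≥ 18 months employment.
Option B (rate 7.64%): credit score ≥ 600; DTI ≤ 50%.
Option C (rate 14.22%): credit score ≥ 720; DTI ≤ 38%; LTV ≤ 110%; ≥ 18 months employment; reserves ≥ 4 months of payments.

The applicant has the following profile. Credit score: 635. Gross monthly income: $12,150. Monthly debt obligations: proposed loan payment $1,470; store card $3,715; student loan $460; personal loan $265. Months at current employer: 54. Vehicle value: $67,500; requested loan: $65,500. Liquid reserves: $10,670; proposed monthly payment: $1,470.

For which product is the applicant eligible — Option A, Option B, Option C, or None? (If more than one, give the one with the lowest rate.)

Option B

Total debts = (1,470 + 3,715 + 460 + 265) = 5,910; DTI = 5,910/12,150 = 48.6%.
LTV = 65,500/67,500 = 97%.
Reserves = 10,670/1,470 = 7.3 months.
Option A: score 635 < 660; DTI 48.6% ≤ 50%; LTV 97% > 80%; employment 54 ≥ 18 mo → does not qualify.
Option B: score 635 ≥ 600; DTI 48.6% ≤ 50% → qualifies.
Option C: score 635 < 720; DTI 48.6% > 38%; LTV 97% ≤ 110%; employment 54 ≥ 18 mo; reserves 7.3 ≥ 4 mo → does not qualify.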